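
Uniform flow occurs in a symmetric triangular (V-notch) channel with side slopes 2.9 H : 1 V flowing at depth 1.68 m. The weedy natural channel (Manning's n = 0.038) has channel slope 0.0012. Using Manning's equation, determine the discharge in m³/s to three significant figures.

A = z·y² = 2.9×1.68² = 8.185 m²
P = 2y√(1+z²) = 2×1.68×√(1+2.9²) = 10.31 m
R = A/P = 8.185/10.31 = 0.7941 m
Q = (1/n)·A·R^(2/3)·S^(1/2) = (1/0.038) × 8.185 × 0.7941^(2/3) × 0.0012^(1/2) = 6.399 m³/s

6.40 m³/s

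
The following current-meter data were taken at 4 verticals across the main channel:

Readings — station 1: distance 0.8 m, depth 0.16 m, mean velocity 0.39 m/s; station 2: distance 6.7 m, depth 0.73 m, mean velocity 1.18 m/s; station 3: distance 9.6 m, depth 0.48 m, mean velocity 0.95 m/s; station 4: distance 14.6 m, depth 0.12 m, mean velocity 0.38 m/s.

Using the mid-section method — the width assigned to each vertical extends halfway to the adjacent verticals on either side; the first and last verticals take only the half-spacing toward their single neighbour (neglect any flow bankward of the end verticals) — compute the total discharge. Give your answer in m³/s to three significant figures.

5.89 m³/s

w_1 = (6.7 − 0.8)/2 = 2.95 m; q_1 = 0.39 × 0.16 × 2.95 = 0.1841 m³/s
w_2 = (9.6 − 0.8)/2 = 4.4 m; q_2 = 1.18 × 0.73 × 4.4 = 3.790 m³/s
w_3 = (14.6 − 6.7)/2 = 3.95 m; q_3 = 0.95 × 0.48 × 3.95 = 1.801 m³/s
w_4 = (14.6 − 9.6)/2 = 2.5 m; q_4 = 0.38 × 0.12 × 2.5 = 0.1140 m³/s
Q = Σ qᵢ = 5.889 m³/s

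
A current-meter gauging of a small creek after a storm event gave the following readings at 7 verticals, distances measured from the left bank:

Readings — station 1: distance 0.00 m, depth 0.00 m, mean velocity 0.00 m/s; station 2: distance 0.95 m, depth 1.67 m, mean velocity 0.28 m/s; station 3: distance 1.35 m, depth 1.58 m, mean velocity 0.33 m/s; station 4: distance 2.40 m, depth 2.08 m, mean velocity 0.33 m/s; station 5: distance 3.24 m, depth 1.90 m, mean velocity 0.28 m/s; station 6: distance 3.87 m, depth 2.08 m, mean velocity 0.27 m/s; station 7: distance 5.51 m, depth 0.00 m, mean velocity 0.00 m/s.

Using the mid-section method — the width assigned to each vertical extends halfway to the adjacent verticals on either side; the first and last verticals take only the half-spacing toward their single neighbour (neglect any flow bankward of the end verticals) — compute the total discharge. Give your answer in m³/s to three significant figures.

2.37 m³/s

w_2 = (1.35 − 0.00)/2 = 0.675 m; q_2 = 0.28 × 1.67 × 0.675 = 0.3156 m³/s
w_3 = (2.40 − 0.95)/2 = 0.725 m; q_3 = 0.33 × 1.58 × 0.725 = 0.3780 m³/s
w_4 = (3.24 − 1.35)/2 = 0.945 m; q_4 = 0.33 × 2.08 × 0.945 = 0.6486 m³/s
w_5 = (3.87 − 2.40)/2 = 0.735 m; q_5 = 0.28 × 1.90 × 0.735 = 0.3910 m³/s
w_6 = (5.51 − 3.24)/2 = 1.135 m; q_6 = 0.27 × 2.08 × 1.135 = 0.6374 m³/s
Stations 1, 7 contribute zero (depth or velocity is 0).
Q = Σ qᵢ = 2.371 m³/s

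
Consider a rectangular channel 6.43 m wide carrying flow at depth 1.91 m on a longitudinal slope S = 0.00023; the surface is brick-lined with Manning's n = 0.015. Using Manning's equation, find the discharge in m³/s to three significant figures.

A = b·y = 6.43 × 1.91 = 12.28 m²
P = b + 2y = 6.43 + 2×1.91 = 10.25 m
R = A/P = 12.28/10.25 = 1.198 m
Q = (1/n)·A·R^(2/3)·S^(1/2) = (1/0.015) × 12.28 × 1.198^(2/3) × 0.00023^(1/2) = 14.01 m³/s

14.0 m³/s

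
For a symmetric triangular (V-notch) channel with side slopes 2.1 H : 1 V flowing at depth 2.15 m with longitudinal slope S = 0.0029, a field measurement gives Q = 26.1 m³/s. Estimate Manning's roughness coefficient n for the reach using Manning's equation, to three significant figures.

A = z·y² = 2.1×2.15² = 9.707 m²
P = 2y√(1+z²) = 2×2.15×√(1+2.1²) = 10.00 m
R = A/P = 9.707/10.00 = 0.9706 m
n = (1/Q)·A·R^(2/3)·S^(1/2) = (1/26.1) × 9.707 × 0.9803 × 0.05385 = 0.01963

0.0196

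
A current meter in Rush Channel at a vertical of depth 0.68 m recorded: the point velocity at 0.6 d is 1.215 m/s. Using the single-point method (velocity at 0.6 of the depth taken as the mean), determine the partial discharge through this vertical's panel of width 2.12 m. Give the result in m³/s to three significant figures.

1.75 m³/s

v̄ = v₀.₆ = 1.215 m/s
q = v̄ × d × w = 1.215 × 0.68 × 2.12 = 1.752 m³/s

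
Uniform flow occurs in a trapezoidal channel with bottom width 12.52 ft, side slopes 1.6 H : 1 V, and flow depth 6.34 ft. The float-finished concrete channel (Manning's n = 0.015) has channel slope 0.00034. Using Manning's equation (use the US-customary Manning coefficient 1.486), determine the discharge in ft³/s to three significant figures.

655 ft³/s

A = (b + z·y)·y = (12.52 + 1.6×6.34)×6.34 = 143.7 ft²
P = b + 2y√(1+z²) = 12.52 + 2×6.34×√(1+1.6²) = 36.44 ft
R = A/P = 143.7/36.44 = 3.943 ft
Q = (1.486/n)·A·R^(2/3)·S^(1/2) = (1.486/0.015) × 143.7 × 3.943^(2/3) × 0.00034^(1/2) = 655.1 ft³/s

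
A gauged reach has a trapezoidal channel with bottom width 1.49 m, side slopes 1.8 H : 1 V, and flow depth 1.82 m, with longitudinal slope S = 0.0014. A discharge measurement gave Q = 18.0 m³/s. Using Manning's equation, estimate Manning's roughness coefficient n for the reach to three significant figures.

0.0176

A = (b + z·y)·y = (1.49 + 1.8×1.82)×1.82 = 8.674 m²
P = b + 2y√(1+z²) = 1.49 + 2×1.82×√(1+1.8²) = 8.985 m
R = A/P = 8.674/8.985 = 0.9654 m
n = (1/Q)·A·R^(2/3)·S^(1/2) = (1/18.0) × 8.674 × 0.9768 × 0.03742 = 0.01761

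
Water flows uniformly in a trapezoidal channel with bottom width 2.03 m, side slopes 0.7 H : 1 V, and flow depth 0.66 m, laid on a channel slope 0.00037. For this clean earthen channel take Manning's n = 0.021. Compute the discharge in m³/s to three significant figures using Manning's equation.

0.887 m³/s

A = (b + z·y)·y = (2.03 + 0.7×0.66)×0.66 = 1.645 m²
P = b + 2y√(1+z²) = 2.03 + 2×0.66×√(1+0.7²) = 3.641 m
R = A/P = 1.645/3.641 = 0.4517 m
Q = (1/n)·A·R^(2/3)·S^(1/2) = (1/0.021) × 1.645 × 0.4517^(2/3) × 0.00037^(1/2) = 0.8869 m³/s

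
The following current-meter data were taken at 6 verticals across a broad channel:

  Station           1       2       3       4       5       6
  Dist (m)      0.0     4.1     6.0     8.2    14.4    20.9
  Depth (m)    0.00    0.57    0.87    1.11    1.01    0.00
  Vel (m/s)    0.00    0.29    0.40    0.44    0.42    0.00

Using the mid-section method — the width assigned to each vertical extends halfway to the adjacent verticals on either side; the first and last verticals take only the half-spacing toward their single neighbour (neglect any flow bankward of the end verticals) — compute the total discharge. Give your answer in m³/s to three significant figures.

w_2 = (6.0 − 0.0)/2 = 3 m; q_2 = 0.29 × 0.57 × 3 = 0.4959 m³/s
w_3 = (8.2 − 4.1)/2 = 2.05 m; q_3 = 0.40 × 0.87 × 2.05 = 0.7134 m³/s
w_4 = (14.4 − 6.0)/2 = 4.2 m; q_4 = 0.44 × 1.11 × 4.2 = 2.051 m³/s
w_5 = (20.9 − 8.2)/2 = 6.35 m; q_5 = 0.42 × 1.01 × 6.35 = 2.694 m³/s
Stations 1, 6 contribute zero (depth or velocity is 0).
Q = Σ qᵢ = 5.954 m³/s

5.95 m³/s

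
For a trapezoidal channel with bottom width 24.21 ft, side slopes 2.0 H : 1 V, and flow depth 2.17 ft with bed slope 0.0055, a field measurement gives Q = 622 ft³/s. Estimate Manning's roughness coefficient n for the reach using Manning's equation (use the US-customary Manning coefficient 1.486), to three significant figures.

0.0164

A = (b + z·y)·y = (24.21 + 2.0×2.17)×2.17 = 61.95 ft²
P = b + 2y√(1+z²) = 24.21 + 2×2.17×√(1+2.0²) = 33.91 ft
R = A/P = 61.95/33.91 = 1.827 ft
n = (1.486/Q)·A·R^(2/3)·S^(1/2) = (1.486/622) × 61.95 × 1.494 × 0.07416 = 0.01640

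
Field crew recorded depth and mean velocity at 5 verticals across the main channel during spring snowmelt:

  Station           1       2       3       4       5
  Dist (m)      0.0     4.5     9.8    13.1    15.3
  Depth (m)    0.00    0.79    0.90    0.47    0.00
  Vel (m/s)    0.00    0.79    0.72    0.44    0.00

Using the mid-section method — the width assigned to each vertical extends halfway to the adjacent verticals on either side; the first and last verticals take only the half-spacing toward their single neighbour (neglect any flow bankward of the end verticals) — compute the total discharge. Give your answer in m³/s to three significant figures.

6.41 m³/s

w_2 = (9.8 − 0.0)/2 = 4.9 m; q_2 = 0.79 × 0.79 × 4.9 = 3.058 m³/s
w_3 = (13.1 − 4.5)/2 = 4.3 m; q_3 = 0.72 × 0.90 × 4.3 = 2.786 m³/s
w_4 = (15.3 − 9.8)/2 = 2.75 m; q_4 = 0.44 × 0.47 × 2.75 = 0.5687 m³/s
Stations 1, 5 contribute zero (depth or velocity is 0).
Q = Σ qᵢ = 6.413 m³/s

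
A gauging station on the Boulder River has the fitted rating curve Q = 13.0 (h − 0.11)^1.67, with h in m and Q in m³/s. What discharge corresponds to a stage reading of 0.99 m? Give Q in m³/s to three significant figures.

10.5 m³/s

Q = 13.0 × (0.99 − 0.11)^1.67 = 13.0 × 0.88^1.67 = 10.50 m³/s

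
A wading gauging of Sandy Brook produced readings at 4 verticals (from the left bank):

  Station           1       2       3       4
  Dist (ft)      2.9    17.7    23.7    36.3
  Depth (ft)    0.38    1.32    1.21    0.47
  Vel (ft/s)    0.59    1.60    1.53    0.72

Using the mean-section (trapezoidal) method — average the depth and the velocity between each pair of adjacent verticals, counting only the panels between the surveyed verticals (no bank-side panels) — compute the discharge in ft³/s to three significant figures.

Panel 1-2: Δb = 14.8 ft, d̄ = (0.38+1.32)/2 = 0.85, v̄ = (0.59+1.60)/2 = 1.095 → q = 14.8×0.85×1.095 = 13.78 ft³/s
Panel 2-3: Δb = 6 ft, d̄ = (1.32+1.21)/2 = 1.265, v̄ = (1.60+1.53)/2 = 1.565 → q = 6×1.265×1.565 = 11.88 ft³/s
Panel 3-4: Δb = 12.6 ft, d̄ = (1.21+0.47)/2 = 0.84, v̄ = (1.53+0.72)/2 = 1.125 → q = 12.6×0.84×1.125 = 11.91 ft³/s
Q = Σ q = 37.56 ft³/s

37.6 ft³/s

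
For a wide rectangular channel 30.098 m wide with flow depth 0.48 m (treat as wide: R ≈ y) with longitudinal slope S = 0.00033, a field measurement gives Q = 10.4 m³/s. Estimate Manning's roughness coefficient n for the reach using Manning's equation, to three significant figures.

0.0155

A = b·y = 30.098 × 0.48 = 14.45 m²
Wide channel: R ≈ y = 0.48 m
n = (1/Q)·A·R^(2/3)·S^(1/2) = (1/10.4) × 14.45 × 0.6130 × 0.01817 = 0.01547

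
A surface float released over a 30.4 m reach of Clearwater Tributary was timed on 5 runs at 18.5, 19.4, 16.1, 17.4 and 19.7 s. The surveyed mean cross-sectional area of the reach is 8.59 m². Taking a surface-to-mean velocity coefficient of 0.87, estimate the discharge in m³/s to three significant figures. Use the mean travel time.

t̄ = (18.5 + 19.4 + 16.1 + 17.4 + 19.7) / 5 = 18.22 s
v_surface = L / t̄ = 30.4 / 18.22 = 1.668 m/s
v_mean = 0.87 × 1.668 = 1.452 m/s
Q = A × v_mean = 8.59 × 1.452 = 12.47 m³/s

12.5 m³/s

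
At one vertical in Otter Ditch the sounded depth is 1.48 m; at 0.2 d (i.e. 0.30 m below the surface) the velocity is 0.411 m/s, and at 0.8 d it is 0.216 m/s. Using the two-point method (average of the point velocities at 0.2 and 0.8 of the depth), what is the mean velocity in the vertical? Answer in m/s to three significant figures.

v̄ = (0.411 + 0.216) / 2 = 0.3135 m/s

0.314 m/s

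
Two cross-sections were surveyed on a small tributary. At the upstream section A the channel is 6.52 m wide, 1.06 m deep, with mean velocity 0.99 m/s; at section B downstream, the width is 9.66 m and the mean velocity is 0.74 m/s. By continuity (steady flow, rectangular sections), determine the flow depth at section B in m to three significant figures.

Q = A₁V₁ = (6.52×1.06) × 0.99 = 6.842 m³/s
d₂ = Q/(b₂ V₂) = 6.842/(9.66×0.74) = 0.9571 m

0.957 m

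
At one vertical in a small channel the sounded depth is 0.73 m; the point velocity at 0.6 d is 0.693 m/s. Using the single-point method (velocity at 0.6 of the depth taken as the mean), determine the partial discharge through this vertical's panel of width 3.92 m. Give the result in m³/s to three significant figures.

v̄ = v₀.₆ = 0.693 m/s
q = v̄ × d × w = 0.6930 × 0.73 × 3.92 = 1.983 m³/s

1.98 m³/s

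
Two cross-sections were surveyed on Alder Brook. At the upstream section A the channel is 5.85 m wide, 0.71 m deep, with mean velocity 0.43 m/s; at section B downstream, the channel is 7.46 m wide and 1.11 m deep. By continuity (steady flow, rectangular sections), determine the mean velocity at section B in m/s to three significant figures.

0.216 m/s

Q = A₁V₁ = (5.85×0.71) × 0.43 = 1.786 m³/s
A₂ = 7.46 × 1.11 = 8.281 m²
V₂ = Q/A₂ = 1.786/8.281 = 0.2157 m/s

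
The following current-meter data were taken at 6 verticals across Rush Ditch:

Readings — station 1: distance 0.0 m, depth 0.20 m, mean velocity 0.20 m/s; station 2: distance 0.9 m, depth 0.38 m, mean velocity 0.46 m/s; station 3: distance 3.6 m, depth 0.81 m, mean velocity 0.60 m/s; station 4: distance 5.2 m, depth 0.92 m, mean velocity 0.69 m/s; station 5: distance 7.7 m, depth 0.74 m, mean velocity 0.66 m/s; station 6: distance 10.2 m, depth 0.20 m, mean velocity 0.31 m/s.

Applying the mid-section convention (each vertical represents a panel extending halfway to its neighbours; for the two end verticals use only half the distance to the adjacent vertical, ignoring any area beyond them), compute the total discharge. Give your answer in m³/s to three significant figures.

w_1 = (0.9 − 0.0)/2 = 0.45 m; q_1 = 0.20 × 0.20 × 0.45 = 0.01800 m³/s
w_2 = (3.6 − 0.0)/2 = 1.8 m; q_2 = 0.46 × 0.38 × 1.8 = 0.3146 m³/s
w_3 = (5.2 − 0.9)/2 = 2.15 m; q_3 = 0.60 × 0.81 × 2.15 = 1.045 m³/s
w_4 = (7.7 − 3.6)/2 = 2.05 m; q_4 = 0.69 × 0.92 × 2.05 = 1.301 m³/s
w_5 = (10.2 − 5.2)/2 = 2.5 m; q_5 = 0.66 × 0.74 × 2.5 = 1.221 m³/s
w_6 = (10.2 − 7.7)/2 = 1.25 m; q_6 = 0.31 × 0.20 × 1.25 = 0.07750 m³/s
Q = Σ qᵢ = 3.977 m³/s

3.98 m³/s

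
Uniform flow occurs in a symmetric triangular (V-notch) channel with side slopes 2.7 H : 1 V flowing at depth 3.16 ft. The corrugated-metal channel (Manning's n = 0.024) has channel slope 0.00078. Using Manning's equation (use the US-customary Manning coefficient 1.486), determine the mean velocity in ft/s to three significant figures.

2.25 ft/s

A = z·y² = 2.7×3.16² = 26.96 ft²
P = 2y√(1+z²) = 2×3.16×√(1+2.7²) = 18.20 ft
R = A/P = 26.96/18.20 = 1.482 ft
Q = (1.486/n)·A·R^(2/3)·S^(1/2) = (1.486/0.024) × 26.96 × 1.482^(2/3) × 0.00078^(1/2) = 60.59 ft³/s
V = Q/A = 60.59/26.96 = 2.247 ft/s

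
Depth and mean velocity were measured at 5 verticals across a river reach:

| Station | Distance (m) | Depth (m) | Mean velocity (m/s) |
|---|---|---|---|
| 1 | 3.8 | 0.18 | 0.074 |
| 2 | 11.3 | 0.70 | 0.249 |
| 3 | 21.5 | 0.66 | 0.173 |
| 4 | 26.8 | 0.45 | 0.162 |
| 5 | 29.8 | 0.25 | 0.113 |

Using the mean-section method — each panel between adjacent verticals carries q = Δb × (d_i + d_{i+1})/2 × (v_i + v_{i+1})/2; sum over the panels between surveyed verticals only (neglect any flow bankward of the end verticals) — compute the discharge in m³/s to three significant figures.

2.63 m³/s

Panel 1-2: Δb = 7.5 m, d̄ = (0.18+0.70)/2 = 0.44, v̄ = (0.074+0.249)/2 = 0.1615 → q = 7.5×0.44×0.1615 = 0.5330 m³/s
Panel 2-3: Δb = 10.2 m, d̄ = (0.70+0.66)/2 = 0.68, v̄ = (0.249+0.173)/2 = 0.211 → q = 10.2×0.68×0.211 = 1.463 m³/s
Panel 3-4: Δb = 5.3 m, d̄ = (0.66+0.45)/2 = 0.555, v̄ = (0.173+0.162)/2 = 0.1675 → q = 5.3×0.555×0.1675 = 0.4927 m³/s
Panel 4-5: Δb = 3 m, d̄ = (0.45+0.25)/2 = 0.35, v̄ = (0.162+0.113)/2 = 0.1375 → q = 3×0.35×0.1375 = 0.1444 m³/s
Q = Σ q = 2.634 m³/s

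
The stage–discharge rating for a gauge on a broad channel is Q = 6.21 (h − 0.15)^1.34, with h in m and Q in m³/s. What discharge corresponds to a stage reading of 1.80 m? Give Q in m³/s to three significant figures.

Q = 6.21 × (1.80 − 0.15)^1.34 = 6.21 × 1.65^1.34 = 12.15 m³/s

12.1 m³/s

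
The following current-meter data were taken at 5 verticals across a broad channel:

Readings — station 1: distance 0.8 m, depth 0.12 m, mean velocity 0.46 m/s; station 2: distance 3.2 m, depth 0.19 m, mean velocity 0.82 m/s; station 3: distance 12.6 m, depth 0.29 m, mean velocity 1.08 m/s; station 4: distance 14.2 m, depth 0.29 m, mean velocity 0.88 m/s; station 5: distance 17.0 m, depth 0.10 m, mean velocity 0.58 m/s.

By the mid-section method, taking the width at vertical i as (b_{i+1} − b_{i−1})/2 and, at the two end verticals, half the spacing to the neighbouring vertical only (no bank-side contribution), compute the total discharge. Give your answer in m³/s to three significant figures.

w_1 = (3.2 − 0.8)/2 = 1.2 m; q_1 = 0.46 × 0.12 × 1.2 = 0.06624 m³/s
w_2 = (12.6 − 0.8)/2 = 5.9 m; q_2 = 0.82 × 0.19 × 5.9 = 0.9192 m³/s
w_3 = (14.2 − 3.2)/2 = 5.5 m; q_3 = 1.08 × 0.29 × 5.5 = 1.723 m³/s
w_4 = (17.0 − 12.6)/2 = 2.2 m; q_4 = 0.88 × 0.29 × 2.2 = 0.5614 m³/s
w_5 = (17.0 − 14.2)/2 = 1.4 m; q_5 = 0.58 × 0.10 × 1.4 = 0.08120 m³/s
Q = Σ qᵢ = 3.351 m³/s

3.35 m³/s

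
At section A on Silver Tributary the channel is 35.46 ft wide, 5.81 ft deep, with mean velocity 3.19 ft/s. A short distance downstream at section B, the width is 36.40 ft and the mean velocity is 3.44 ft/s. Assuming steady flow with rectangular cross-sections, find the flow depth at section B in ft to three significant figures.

5.25 ft

Q = A₁V₁ = (35.46×5.81) × 3.19 = 657.2 ft³/s
d₂ = Q/(b₂ V₂) = 657.2/(36.40×3.44) = 5.249 ft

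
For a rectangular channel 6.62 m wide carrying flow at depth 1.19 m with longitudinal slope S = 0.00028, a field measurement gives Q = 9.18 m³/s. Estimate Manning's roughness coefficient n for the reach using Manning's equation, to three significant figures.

0.0131

A = b·y = 6.62 × 1.19 = 7.878 m²
P = b + 2y = 6.62 + 2×1.19 = 9.000 m
R = A/P = 7.878/9.000 = 0.8753 m
n = (1/Q)·A·R^(2/3)·S^(1/2) = (1/9.18) × 7.878 × 0.9150 × 0.01673 = 0.01314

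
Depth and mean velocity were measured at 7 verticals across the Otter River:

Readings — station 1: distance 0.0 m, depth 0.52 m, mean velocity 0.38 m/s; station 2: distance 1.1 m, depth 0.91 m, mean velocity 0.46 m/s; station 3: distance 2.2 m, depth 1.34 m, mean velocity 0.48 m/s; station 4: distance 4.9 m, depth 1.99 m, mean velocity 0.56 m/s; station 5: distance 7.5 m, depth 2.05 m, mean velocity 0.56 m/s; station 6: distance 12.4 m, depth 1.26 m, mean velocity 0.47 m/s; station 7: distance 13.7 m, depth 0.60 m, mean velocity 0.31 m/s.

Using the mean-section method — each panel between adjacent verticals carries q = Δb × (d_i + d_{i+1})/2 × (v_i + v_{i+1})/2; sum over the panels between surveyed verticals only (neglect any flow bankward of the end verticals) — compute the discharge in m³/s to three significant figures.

Panel 1-2: Δb = 1.1 m, d̄ = (0.52+0.91)/2 = 0.715, v̄ = (0.38+0.46)/2 = 0.42 → q = 1.1×0.715×0.42 = 0.3303 m³/s
Panel 2-3: Δb = 1.1 m, d̄ = (0.91+1.34)/2 = 1.125, v̄ = (0.46+0.48)/2 = 0.47 → q = 1.1×1.125×0.47 = 0.5816 m³/s
Panel 3-4: Δb = 2.7 m, d̄ = (1.34+1.99)/2 = 1.665, v̄ = (0.48+0.56)/2 = 0.52 → q = 2.7×1.665×0.52 = 2.338 m³/s
Panel 4-5: Δb = 2.6 m, d̄ = (1.99+2.05)/2 = 2.02, v̄ = (0.56+0.56)/2 = 0.56 → q = 2.6×2.02×0.56 = 2.941 m³/s
Panel 5-6: Δb = 4.9 m, d̄ = (2.05+1.26)/2 = 1.655, v̄ = (0.56+0.47)/2 = 0.515 → q = 4.9×1.655×0.515 = 4.176 m³/s
Panel 6-7: Δb = 1.3 m, d̄ = (1.26+0.60)/2 = 0.93, v̄ = (0.47+0.31)/2 = 0.39 → q = 1.3×0.93×0.39 = 0.4715 m³/s
Q = Σ q = 10.84 m³/s

10.8 m³/s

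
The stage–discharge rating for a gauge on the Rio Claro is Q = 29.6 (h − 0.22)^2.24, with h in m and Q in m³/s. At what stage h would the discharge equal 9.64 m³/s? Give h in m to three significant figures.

0.826 m

h − h₀ = (Q/C)^(1/b) = (9.64/29.6)^(1/2.24) = 0.6060 m
h = 0.22 + 0.6060 = 0.8260 m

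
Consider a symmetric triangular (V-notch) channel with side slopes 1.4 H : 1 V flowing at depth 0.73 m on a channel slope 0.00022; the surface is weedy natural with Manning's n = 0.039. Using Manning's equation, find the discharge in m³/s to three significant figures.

0.126 m³/s

A = z·y² = 1.4×0.73² = 0.7461 m²
P = 2y√(1+z²) = 2×0.73×√(1+1.4²) = 2.512 m
R = A/P = 0.7461/2.512 = 0.2970 m
Q = (1/n)·A·R^(2/3)·S^(1/2) = (1/0.039) × 0.7461 × 0.2970^(2/3) × 0.00022^(1/2) = 0.1263 m³/s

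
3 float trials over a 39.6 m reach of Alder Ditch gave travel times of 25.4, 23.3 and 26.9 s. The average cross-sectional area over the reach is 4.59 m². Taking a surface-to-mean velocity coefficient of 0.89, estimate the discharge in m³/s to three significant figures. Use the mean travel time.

t̄ = (25.4 + 23.3 + 26.9) / 3 = 25.2 s
v_surface = L / t̄ = 39.6 / 25.2 = 1.571 m/s
v_mean = 0.89 × 1.571 = 1.399 m/s
Q = A × v_mean = 4.59 × 1.399 = 6.419 m³/s

6.42 m³/s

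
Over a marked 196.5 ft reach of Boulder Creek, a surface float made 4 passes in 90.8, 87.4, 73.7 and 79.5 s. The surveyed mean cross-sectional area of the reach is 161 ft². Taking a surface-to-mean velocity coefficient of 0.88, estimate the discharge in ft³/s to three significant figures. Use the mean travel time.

336 ft³/s

t̄ = (90.8 + 87.4 + 73.7 + 79.5) / 4 = 82.85 s
v_surface = L / t̄ = 196.5 / 82.85 = 2.372 ft/s
v_mean = 0.88 × 2.372 = 2.087 ft/s
Q = A × v_mean = 161 × 2.087 = 336.0 ft³/s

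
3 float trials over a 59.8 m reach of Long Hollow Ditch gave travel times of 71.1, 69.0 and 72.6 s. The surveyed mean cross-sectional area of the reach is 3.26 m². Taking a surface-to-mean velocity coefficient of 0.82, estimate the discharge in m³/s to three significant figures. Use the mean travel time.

t̄ = (71.1 + 69.0 + 72.6) / 3 = 70.9 s
v_surface = L / t̄ = 59.8 / 70.9 = 0.8434 m/s
v_mean = 0.82 × 0.8434 = 0.6916 m/s
Q = A × v_mean = 3.26 × 0.6916 = 2.255 m³/s

2.25 m³/s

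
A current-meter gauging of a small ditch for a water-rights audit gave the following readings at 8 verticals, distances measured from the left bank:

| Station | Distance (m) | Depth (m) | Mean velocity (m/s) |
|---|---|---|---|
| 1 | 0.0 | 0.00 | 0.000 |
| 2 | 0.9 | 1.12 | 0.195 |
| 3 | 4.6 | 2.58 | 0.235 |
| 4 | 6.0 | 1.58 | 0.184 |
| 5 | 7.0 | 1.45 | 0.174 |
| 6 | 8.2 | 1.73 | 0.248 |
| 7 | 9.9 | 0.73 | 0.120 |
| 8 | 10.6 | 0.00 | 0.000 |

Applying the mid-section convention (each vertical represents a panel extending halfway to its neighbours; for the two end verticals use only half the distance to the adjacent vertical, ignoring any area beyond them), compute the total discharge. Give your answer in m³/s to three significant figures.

3.40 m³/s

w_2 = (4.6 − 0.0)/2 = 2.3 m; q_2 = 0.195 × 1.12 × 2.3 = 0.5023 m³/s
w_3 = (6.0 − 0.9)/2 = 2.55 m; q_3 = 0.235 × 2.58 × 2.55 = 1.546 m³/s
w_4 = (7.0 − 4.6)/2 = 1.2 m; q_4 = 0.184 × 1.58 × 1.2 = 0.3489 m³/s
w_5 = (8.2 − 6.0)/2 = 1.1 m; q_5 = 0.174 × 1.45 × 1.1 = 0.2775 m³/s
w_6 = (9.9 − 7.0)/2 = 1.45 m; q_6 = 0.248 × 1.73 × 1.45 = 0.6221 m³/s
w_7 = (10.6 − 8.2)/2 = 1.2 m; q_7 = 0.120 × 0.73 × 1.2 = 0.1051 m³/s
Stations 1, 8 contribute zero (depth or velocity is 0).
Q = Σ qᵢ = 3.402 m³/s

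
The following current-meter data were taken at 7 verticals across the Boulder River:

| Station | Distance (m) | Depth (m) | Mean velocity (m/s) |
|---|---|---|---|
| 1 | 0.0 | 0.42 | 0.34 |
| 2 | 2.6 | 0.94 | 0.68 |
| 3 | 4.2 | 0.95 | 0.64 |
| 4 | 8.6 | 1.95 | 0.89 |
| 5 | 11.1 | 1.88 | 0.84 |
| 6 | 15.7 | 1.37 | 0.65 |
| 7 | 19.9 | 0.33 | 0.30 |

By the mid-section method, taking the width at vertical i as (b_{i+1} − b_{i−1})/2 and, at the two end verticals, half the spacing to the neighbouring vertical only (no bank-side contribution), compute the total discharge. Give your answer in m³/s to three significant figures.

19.1 m³/s

w_1 = (2.6 − 0.0)/2 = 1.3 m; q_1 = 0.34 × 0.42 × 1.3 = 0.1856 m³/s
w_2 = (4.2 − 0.0)/2 = 2.1 m; q_2 = 0.68 × 0.94 × 2.1 = 1.342 m³/s
w_3 = (8.6 − 2.6)/2 = 3 m; q_3 = 0.64 × 0.95 × 3 = 1.824 m³/s
w_4 = (11.1 − 4.2)/2 = 3.45 m; q_4 = 0.89 × 1.95 × 3.45 = 5.987 m³/s
w_5 = (15.7 − 8.6)/2 = 3.55 m; q_5 = 0.84 × 1.88 × 3.55 = 5.606 m³/s
w_6 = (19.9 − 11.1)/2 = 4.4 m; q_6 = 0.65 × 1.37 × 4.4 = 3.918 m³/s
w_7 = (19.9 − 15.7)/2 = 2.1 m; q_7 = 0.30 × 0.33 × 2.1 = 0.2079 m³/s
Q = Σ qᵢ = 19.07 m³/s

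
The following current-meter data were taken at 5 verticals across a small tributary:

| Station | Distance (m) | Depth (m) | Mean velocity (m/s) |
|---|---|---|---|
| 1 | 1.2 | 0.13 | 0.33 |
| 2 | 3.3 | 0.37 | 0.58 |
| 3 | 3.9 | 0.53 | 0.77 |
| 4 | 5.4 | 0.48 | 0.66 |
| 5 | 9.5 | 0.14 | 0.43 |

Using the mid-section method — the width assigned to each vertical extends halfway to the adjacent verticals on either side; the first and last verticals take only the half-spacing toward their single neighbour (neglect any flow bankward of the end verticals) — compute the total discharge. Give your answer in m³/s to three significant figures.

1.77 m³/s

w_1 = (3.3 − 1.2)/2 = 1.05 m; q_1 = 0.33 × 0.13 × 1.05 = 0.04505 m³/s
w_2 = (3.9 − 1.2)/2 = 1.35 m; q_2 = 0.58 × 0.37 × 1.35 = 0.2897 m³/s
w_3 = (5.4 − 3.3)/2 = 1.05 m; q_3 = 0.77 × 0.53 × 1.05 = 0.4285 m³/s
w_4 = (9.5 − 3.9)/2 = 2.8 m; q_4 = 0.66 × 0.48 × 2.8 = 0.8870 m³/s
w_5 = (9.5 − 5.4)/2 = 2.05 m; q_5 = 0.43 × 0.14 × 2.05 = 0.1234 m³/s
Q = Σ qᵢ = 1.774 m³/s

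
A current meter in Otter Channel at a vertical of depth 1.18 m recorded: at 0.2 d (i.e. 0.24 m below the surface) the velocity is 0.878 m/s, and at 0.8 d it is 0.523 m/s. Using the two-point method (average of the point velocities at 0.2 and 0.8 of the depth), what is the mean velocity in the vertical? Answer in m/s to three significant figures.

v̄ = (0.878 + 0.523) / 2 = 0.7005 m/s

0.701 m/s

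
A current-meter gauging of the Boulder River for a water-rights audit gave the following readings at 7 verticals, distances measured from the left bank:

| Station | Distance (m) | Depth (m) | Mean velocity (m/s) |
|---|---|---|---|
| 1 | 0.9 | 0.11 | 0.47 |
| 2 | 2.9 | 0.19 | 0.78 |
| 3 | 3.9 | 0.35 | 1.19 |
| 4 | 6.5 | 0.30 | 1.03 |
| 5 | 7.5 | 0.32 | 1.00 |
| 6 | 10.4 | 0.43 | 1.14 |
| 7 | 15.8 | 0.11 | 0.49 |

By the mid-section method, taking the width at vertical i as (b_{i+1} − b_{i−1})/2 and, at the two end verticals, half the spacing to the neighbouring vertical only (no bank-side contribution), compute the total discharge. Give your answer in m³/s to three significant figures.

w_1 = (2.9 − 0.9)/2 = 1 m; q_1 = 0.47 × 0.11 × 1 = 0.05170 m³/s
w_2 = (3.9 − 0.9)/2 = 1.5 m; q_2 = 0.78 × 0.19 × 1.5 = 0.2223 m³/s
w_3 = (6.5 − 2.9)/2 = 1.8 m; q_3 = 1.19 × 0.35 × 1.8 = 0.7497 m³/s
w_4 = (7.5 − 3.9)/2 = 1.8 m; q_4 = 1.03 × 0.30 × 1.8 = 0.5562 m³/s
w_5 = (10.4 − 6.5)/2 = 1.95 m; q_5 = 1.00 × 0.32 × 1.95 = 0.6240 m³/s
w_6 = (15.8 − 7.5)/2 = 4.15 m; q_6 = 1.14 × 0.43 × 4.15 = 2.034 m³/s
w_7 = (15.8 − 10.4)/2 = 2.7 m; q_7 = 0.49 × 0.11 × 2.7 = 0.1455 m³/s
Q = Σ qᵢ = 4.384 m³/s

4.38 m³/s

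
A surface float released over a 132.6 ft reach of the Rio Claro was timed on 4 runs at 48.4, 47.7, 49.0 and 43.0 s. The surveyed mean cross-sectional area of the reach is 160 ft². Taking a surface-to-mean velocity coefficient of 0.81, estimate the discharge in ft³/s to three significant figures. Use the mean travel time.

t̄ = (48.4 + 47.7 + 49.0 + 43.0) / 4 = 47.025 s
v_surface = L / t̄ = 132.6 / 47.025 = 2.820 ft/s
v_mean = 0.81 × 2.820 = 2.284 ft/s
Q = A × v_mean = 160 × 2.284 = 365.4 ft³/s

365 ft³/s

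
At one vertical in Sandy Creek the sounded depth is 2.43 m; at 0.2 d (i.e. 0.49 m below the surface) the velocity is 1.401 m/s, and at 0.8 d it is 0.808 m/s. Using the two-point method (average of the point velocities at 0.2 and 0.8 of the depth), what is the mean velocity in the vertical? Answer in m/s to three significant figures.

1.10 m/s

v̄ = (1.401 + 0.808) / 2 = 1.105 m/s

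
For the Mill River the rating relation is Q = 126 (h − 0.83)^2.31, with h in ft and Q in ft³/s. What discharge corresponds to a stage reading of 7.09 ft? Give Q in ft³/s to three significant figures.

8720 ft³/s

Q = 126 × (7.09 − 0.83)^2.31 = 126 × 6.26^2.31 = 8719 ft³/s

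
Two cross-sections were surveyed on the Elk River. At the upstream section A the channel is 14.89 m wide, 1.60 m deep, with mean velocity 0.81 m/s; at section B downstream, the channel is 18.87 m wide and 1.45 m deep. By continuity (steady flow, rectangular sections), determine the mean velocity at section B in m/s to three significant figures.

0.705 m/s

Q = A₁V₁ = (14.89×1.60) × 0.81 = 19.30 m³/s
A₂ = 18.87 × 1.45 = 27.36 m²
V₂ = Q/A₂ = 19.30/27.36 = 0.7053 m/s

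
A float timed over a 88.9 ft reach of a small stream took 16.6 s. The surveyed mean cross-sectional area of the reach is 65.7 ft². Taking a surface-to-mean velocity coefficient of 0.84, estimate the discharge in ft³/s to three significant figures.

296 ft³/s

v_surface = L / t̄ = 88.9 / 16.6 = 5.355 ft/s
v_mean = 0.84 × 5.355 = 4.499 ft/s
Q = A × v_mean = 65.7 × 4.499 = 295.6 ft³/s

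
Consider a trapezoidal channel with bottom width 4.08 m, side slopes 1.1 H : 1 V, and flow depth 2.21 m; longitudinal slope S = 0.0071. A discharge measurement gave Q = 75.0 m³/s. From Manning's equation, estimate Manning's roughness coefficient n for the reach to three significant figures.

A = (b + z·y)·y = (4.08 + 1.1×2.21)×2.21 = 14.39 m²
P = b + 2y√(1+z²) = 4.08 + 2×2.21×√(1+1.1²) = 10.65 m
R = A/P = 14.39/10.65 = 1.351 m
n = (1/Q)·A·R^(2/3)·S^(1/2) = (1/75.0) × 14.39 × 1.222 × 0.08426 = 0.01976

0.0198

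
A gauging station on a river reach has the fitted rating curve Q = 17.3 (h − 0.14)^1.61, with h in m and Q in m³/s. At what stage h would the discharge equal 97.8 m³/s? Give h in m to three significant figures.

h − h₀ = (Q/C)^(1/b) = (97.8/17.3)^(1/1.61) = 2.933 m
h = 0.14 + 2.933 = 3.073 m

3.07 m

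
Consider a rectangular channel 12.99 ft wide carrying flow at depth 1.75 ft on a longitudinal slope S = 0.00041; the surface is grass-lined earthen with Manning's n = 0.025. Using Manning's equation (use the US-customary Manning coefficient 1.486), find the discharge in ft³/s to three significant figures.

33.9 ft³/s

A = b·y = 12.99 × 1.75 = 22.73 ft²
P = b + 2y = 12.99 + 2×1.75 = 16.49 ft
R = A/P = 22.73/16.49 = 1.379 ft
Q = (1.486/n)·A·R^(2/3)·S^(1/2) = (1.486/0.025) × 22.73 × 1.379^(2/3) × 0.00041^(1/2) = 33.89 ft³/s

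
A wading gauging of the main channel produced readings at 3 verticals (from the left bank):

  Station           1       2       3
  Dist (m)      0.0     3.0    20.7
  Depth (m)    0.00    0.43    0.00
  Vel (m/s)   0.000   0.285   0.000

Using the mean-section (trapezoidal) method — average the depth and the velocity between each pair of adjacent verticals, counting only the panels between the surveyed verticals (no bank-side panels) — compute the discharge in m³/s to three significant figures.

0.634 m³/s

Panel 1-2: Δb = 3 m, d̄ = (0.00+0.43)/2 = 0.215, v̄ = (0.000+0.285)/2 = 0.1425 → q = 3×0.215×0.1425 = 0.09191 m³/s
Panel 2-3: Δb = 17.7 m, d̄ = (0.43+0.00)/2 = 0.215, v̄ = (0.285+0.000)/2 = 0.1425 → q = 17.7×0.215×0.1425 = 0.5423 m³/s
Q = Σ q = 0.6342 m³/s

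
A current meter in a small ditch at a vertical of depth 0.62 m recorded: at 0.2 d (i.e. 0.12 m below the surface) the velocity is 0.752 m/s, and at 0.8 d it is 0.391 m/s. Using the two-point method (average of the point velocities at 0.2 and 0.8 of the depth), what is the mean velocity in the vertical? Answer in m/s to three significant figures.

v̄ = (0.752 + 0.391) / 2 = 0.5715 m/s

0.572 m/s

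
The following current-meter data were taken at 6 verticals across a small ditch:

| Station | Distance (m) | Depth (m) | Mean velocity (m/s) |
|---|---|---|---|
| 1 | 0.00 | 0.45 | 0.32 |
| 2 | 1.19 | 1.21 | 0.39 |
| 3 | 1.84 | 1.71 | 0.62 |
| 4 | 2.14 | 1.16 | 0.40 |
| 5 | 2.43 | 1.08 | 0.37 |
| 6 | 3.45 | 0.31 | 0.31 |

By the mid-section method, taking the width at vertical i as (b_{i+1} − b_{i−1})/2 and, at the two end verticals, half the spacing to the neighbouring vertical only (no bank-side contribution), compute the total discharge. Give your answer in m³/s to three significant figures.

1.47 m³/s

w_1 = (1.19 − 0.00)/2 = 0.595 m; q_1 = 0.32 × 0.45 × 0.595 = 0.08568 m³/s
w_2 = (1.84 − 0.00)/2 = 0.92 m; q_2 = 0.39 × 1.21 × 0.92 = 0.4341 m³/s
w_3 = (2.14 − 1.19)/2 = 0.475 m; q_3 = 0.62 × 1.71 × 0.475 = 0.5036 m³/s
w_4 = (2.43 − 1.84)/2 = 0.295 m; q_4 = 0.40 × 1.16 × 0.295 = 0.1369 m³/s
w_5 = (3.45 − 2.14)/2 = 0.655 m; q_5 = 0.37 × 1.08 × 0.655 = 0.2617 m³/s
w_6 = (3.45 − 2.43)/2 = 0.51 m; q_6 = 0.31 × 0.31 × 0.51 = 0.04901 m³/s
Q = Σ qᵢ = 1.471 m³/s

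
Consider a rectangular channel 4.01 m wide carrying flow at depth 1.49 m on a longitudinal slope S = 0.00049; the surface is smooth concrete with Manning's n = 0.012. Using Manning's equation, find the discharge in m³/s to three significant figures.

9.93 m³/s

A = b·y = 4.01 × 1.49 = 5.975 m²
P = b + 2y = 4.01 + 2×1.49 = 6.990 m
R = A/P = 5.975/6.990 = 0.8548 m
Q = (1/n)·A·R^(2/3)·S^(1/2) = (1/0.012) × 5.975 × 0.8548^(2/3) × 0.00049^(1/2) = 9.927 m³/s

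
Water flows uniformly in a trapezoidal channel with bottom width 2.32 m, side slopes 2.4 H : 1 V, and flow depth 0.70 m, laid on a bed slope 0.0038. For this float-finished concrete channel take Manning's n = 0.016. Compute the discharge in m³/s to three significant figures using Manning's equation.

A = (b + z·y)·y = (2.32 + 2.4×0.70)×0.70 = 2.800 m²
P = b + 2y√(1+z²) = 2.32 + 2×0.70×√(1+2.4²) = 5.960 m
R = A/P = 2.800/5.960 = 0.4698 m
Q = (1/n)·A·R^(2/3)·S^(1/2) = (1/0.016) × 2.800 × 0.4698^(2/3) × 0.0038^(1/2) = 6.519 m³/s

6.52 m³/s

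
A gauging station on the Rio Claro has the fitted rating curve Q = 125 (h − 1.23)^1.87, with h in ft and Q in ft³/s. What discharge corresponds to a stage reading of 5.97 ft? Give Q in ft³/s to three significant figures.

2290 ft³/s

Q = 125 × (5.97 − 1.23)^1.87 = 125 × 4.74^1.87 = 2294 ft³/s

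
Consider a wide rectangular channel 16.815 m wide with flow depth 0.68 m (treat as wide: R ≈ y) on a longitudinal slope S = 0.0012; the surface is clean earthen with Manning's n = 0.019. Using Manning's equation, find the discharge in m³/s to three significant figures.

A = b·y = 16.815 × 0.68 = 11.43 m²
Wide channel: R ≈ y = 0.68 m
Q = (1/n)·A·R^(2/3)·S^(1/2) = (1/0.019) × 11.43 × 0.6800^(2/3) × 0.0012^(1/2) = 16.12 m³/s

16.1 m³/s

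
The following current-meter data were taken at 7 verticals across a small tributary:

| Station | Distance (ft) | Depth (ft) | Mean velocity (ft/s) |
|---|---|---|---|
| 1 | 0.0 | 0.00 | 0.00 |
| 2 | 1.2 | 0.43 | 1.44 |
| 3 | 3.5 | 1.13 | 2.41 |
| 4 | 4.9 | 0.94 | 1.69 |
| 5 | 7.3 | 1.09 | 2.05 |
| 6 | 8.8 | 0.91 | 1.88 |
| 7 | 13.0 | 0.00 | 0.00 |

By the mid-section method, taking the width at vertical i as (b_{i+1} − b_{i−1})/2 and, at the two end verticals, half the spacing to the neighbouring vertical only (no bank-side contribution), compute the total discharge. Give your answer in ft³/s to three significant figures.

18.4 ft³/s

w_2 = (3.5 − 0.0)/2 = 1.75 ft; q_2 = 1.44 × 0.43 × 1.75 = 1.084 ft³/s
w_3 = (4.9 − 1.2)/2 = 1.85 ft; q_3 = 2.41 × 1.13 × 1.85 = 5.038 ft³/s
w_4 = (7.3 − 3.5)/2 = 1.9 ft; q_4 = 1.69 × 0.94 × 1.9 = 3.018 ft³/s
w_5 = (8.8 − 4.9)/2 = 1.95 ft; q_5 = 2.05 × 1.09 × 1.95 = 4.357 ft³/s
w_6 = (13.0 − 7.3)/2 = 2.85 ft; q_6 = 1.88 × 0.91 × 2.85 = 4.876 ft³/s
Stations 1, 7 contribute zero (depth or velocity is 0).
Q = Σ qᵢ = 18.37 ft³/s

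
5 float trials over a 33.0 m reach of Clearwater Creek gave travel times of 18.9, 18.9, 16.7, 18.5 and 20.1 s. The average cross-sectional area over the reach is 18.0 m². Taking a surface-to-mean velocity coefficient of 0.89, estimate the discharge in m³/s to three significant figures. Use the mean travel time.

28.4 m³/s

t̄ = (18.9 + 18.9 + 16.7 + 18.5 + 20.1) / 5 = 18.62 s
v_surface = L / t̄ = 33.0 / 18.62 = 1.772 m/s
v_mean = 0.89 × 1.772 = 1.577 m/s
Q = A × v_mean = 18.0 × 1.577 = 28.39 m³/s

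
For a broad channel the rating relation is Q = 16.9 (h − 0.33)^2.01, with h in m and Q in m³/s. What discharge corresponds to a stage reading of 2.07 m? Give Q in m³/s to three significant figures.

Q = 16.9 × (2.07 − 0.33)^2.01 = 16.9 × 1.74^2.01 = 51.45 m³/s

51.5 m³/s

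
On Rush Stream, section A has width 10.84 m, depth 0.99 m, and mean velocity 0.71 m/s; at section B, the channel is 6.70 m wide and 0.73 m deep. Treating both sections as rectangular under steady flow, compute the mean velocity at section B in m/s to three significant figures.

Q = A₁V₁ = (10.84×0.99) × 0.71 = 7.619 m³/s
A₂ = 6.70 × 0.73 = 4.891 m²
V₂ = Q/A₂ = 7.619/4.891 = 1.558 m/s

1.56 m/s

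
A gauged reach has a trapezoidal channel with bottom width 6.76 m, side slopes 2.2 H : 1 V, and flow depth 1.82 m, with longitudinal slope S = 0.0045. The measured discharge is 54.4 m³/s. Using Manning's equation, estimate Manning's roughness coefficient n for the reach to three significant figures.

0.0282

A = (b + z·y)·y = (6.76 + 2.2×1.82)×1.82 = 19.59 m²
P = b + 2y√(1+z²) = 6.76 + 2×1.82×√(1+2.2²) = 15.56 m
R = A/P = 19.59/15.56 = 1.259 m
n = (1/Q)·A·R^(2/3)·S^(1/2) = (1/54.4) × 19.59 × 1.166 × 0.06708 = 0.02817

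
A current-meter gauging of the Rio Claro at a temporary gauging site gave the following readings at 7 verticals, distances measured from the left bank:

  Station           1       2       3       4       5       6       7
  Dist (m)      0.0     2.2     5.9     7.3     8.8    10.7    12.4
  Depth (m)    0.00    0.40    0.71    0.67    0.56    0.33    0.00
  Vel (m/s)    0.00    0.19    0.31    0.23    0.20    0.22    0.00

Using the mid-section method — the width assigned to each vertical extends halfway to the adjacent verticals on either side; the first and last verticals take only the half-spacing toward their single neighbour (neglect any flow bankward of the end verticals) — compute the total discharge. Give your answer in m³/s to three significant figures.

1.33 m³/s

w_2 = (5.9 − 0.0)/2 = 2.95 m; q_2 = 0.19 × 0.40 × 2.95 = 0.2242 m³/s
w_3 = (7.3 − 2.2)/2 = 2.55 m; q_3 = 0.31 × 0.71 × 2.55 = 0.5613 m³/s
w_4 = (8.8 − 5.9)/2 = 1.45 m; q_4 = 0.23 × 0.67 × 1.45 = 0.2234 m³/s
w_5 = (10.7 − 7.3)/2 = 1.7 m; q_5 = 0.20 × 0.56 × 1.7 = 0.1904 m³/s
w_6 = (12.4 − 8.8)/2 = 1.8 m; q_6 = 0.22 × 0.33 × 1.8 = 0.1307 m³/s
Stations 1, 7 contribute zero (depth or velocity is 0).
Q = Σ qᵢ = 1.330 m³/s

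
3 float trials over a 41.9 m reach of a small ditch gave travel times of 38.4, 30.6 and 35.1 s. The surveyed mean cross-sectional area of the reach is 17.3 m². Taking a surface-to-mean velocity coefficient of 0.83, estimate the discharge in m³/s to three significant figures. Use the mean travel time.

t̄ = (38.4 + 30.6 + 35.1) / 3 = 34.7 s
v_surface = L / t̄ = 41.9 / 34.7 = 1.207 m/s
v_mean = 0.83 × 1.207 = 1.002 m/s
Q = A × v_mean = 17.3 × 1.002 = 17.34 m³/s

17.3 m³/s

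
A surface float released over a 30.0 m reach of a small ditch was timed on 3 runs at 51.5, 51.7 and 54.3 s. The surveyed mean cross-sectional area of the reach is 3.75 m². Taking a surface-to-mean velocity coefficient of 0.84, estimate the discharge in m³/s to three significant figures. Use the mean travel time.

1.80 m³/s

t̄ = (51.5 + 51.7 + 54.3) / 3 = 52.5 s
v_surface = L / t̄ = 30.0 / 52.5 = 0.5714 m/s
v_mean = 0.84 × 0.5714 = 0.4800 m/s
Q = A × v_mean = 3.75 × 0.4800 = 1.800 m³/s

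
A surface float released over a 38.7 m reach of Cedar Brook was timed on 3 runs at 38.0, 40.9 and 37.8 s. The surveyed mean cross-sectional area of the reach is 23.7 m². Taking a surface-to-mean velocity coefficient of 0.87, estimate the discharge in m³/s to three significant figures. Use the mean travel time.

t̄ = (38.0 + 40.9 + 37.8) / 3 = 38.9 s
v_surface = L / t̄ = 38.7 / 38.9 = 0.9949 m/s
v_mean = 0.87 × 0.9949 = 0.8655 m/s
Q = A × v_mean = 23.7 × 0.8655 = 20.51 m³/s

20.5 m³/s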